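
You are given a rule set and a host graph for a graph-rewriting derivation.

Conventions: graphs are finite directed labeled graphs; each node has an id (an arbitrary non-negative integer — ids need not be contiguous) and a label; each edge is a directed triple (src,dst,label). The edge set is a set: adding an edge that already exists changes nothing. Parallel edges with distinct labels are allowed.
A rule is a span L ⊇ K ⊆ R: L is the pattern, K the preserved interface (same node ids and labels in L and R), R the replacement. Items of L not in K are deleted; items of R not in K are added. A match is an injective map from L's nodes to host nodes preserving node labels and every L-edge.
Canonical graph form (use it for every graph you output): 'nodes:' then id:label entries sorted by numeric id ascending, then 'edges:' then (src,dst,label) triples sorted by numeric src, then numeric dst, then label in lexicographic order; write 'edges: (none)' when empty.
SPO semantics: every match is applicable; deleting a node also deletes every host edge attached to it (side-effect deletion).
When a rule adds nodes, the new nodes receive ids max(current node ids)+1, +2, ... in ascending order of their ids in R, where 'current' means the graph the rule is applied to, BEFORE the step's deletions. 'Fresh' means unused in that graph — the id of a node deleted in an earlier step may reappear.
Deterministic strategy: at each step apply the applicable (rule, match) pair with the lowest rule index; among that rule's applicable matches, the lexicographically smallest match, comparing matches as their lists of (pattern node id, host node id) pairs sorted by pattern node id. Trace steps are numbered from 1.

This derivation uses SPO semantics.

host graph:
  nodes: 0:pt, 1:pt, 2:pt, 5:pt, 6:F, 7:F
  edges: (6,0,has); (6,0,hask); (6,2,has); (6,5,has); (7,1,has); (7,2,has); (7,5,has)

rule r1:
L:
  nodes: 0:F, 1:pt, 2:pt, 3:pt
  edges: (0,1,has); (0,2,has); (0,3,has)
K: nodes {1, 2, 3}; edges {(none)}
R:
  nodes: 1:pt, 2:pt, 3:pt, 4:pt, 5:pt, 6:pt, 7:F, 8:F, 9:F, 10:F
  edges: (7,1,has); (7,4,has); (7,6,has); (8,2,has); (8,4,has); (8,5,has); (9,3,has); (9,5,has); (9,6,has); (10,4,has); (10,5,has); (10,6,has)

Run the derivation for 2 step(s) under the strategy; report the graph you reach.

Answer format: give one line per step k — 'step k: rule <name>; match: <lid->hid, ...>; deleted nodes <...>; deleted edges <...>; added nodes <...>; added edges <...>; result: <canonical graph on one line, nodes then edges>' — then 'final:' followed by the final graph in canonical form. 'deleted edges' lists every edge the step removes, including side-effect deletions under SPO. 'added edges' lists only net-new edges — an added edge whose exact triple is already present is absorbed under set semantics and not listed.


step 1: rule r1; match: 0->6, 1->0, 2->2, 3->5; deleted nodes 6; deleted edges (6,0,has); (6,0,hask); (6,2,has); (6,5,has); added nodes 8, 9, 10, 11, 12, 13, 14; added edges (11,0,has); (11,8,has); (11,10,has); (12,2,has); (12,8,has); (12,9,has); (13,5,has); (13,9,has); (13,10,has); (14,8,has); (14,9,has); (14,10,has); result: nodes: 0:pt, 1:pt, 2:pt, 5:pt, 7:F, 8:pt, 9:pt, 10:pt, 11:F, 12:F, 13:F, 14:F edges: (7,1,has); (7,2,has); (7,5,has); (11,0,has); (11,8,has); (11,10,has); (12,2,has); (12,8,has); (12,9,has); (13,5,has); (13,9,has); (13,10,has); (14,8,has); (14,9,has); (14,10,has)
step 2: rule r1; match: 0->7, 1->1, 2->2, 3->5; deleted nodes 7; deleted edges (7,1,has); (7,2,has); (7,5,has); added nodes 15, 16, 17, 18, 19, 20, 21; added edges (18,1,has); (18,15,has); (18,17,has); (19,2,has); (19,15,has); (19,16,has); (20,5,has); (20,16,has); (20,17,has); (21,15,has); (21,16,has); (21,17,has); result: nodes: 0:pt, 1:pt, 2:pt, 5:pt, 8:pt, 9:pt, 10:pt, 11:F, 12:F, 13:F, 14:F, 15:pt, 16:pt, 17:pt, 18:F, 19:F, 20:F, 21:F edges: (11,0,has); (11,8,has); (11,10,has); (12,2,has); (12,8,has); (12,9,has); (13,5,has); (13,9,has); (13,10,has); (14,8,has); (14,9,has); (14,10,has); (18,1,has); (18,15,has); (18,17,has); (19,2,has); (19,15,has); (19,16,has); (20,5,has); (20,16,has); (20,17,has); (21,15,has); (21,16,has); (21,17,has)
final:
nodes: 0:pt, 1:pt, 2:pt, 5:pt, 8:pt, 9:pt, 10:pt, 11:F, 12:F, 13:F, 14:F, 15:pt, 16:pt, 17:pt, 18:F, 19:F, 20:F, 21:F
edges: (11,0,has); (11,8,has); (11,10,has); (12,2,has); (12,8,has); (12,9,has); (13,5,has); (13,9,has); (13,10,has); (14,8,has); (14,9,has); (14,10,has); (18,1,has); (18,15,has); (18,17,has); (19,2,has); (19,15,has); (19,16,has); (20,5,has); (20,16,has); (20,17,has); (21,15,has); (21,16,has); (21,17,has)


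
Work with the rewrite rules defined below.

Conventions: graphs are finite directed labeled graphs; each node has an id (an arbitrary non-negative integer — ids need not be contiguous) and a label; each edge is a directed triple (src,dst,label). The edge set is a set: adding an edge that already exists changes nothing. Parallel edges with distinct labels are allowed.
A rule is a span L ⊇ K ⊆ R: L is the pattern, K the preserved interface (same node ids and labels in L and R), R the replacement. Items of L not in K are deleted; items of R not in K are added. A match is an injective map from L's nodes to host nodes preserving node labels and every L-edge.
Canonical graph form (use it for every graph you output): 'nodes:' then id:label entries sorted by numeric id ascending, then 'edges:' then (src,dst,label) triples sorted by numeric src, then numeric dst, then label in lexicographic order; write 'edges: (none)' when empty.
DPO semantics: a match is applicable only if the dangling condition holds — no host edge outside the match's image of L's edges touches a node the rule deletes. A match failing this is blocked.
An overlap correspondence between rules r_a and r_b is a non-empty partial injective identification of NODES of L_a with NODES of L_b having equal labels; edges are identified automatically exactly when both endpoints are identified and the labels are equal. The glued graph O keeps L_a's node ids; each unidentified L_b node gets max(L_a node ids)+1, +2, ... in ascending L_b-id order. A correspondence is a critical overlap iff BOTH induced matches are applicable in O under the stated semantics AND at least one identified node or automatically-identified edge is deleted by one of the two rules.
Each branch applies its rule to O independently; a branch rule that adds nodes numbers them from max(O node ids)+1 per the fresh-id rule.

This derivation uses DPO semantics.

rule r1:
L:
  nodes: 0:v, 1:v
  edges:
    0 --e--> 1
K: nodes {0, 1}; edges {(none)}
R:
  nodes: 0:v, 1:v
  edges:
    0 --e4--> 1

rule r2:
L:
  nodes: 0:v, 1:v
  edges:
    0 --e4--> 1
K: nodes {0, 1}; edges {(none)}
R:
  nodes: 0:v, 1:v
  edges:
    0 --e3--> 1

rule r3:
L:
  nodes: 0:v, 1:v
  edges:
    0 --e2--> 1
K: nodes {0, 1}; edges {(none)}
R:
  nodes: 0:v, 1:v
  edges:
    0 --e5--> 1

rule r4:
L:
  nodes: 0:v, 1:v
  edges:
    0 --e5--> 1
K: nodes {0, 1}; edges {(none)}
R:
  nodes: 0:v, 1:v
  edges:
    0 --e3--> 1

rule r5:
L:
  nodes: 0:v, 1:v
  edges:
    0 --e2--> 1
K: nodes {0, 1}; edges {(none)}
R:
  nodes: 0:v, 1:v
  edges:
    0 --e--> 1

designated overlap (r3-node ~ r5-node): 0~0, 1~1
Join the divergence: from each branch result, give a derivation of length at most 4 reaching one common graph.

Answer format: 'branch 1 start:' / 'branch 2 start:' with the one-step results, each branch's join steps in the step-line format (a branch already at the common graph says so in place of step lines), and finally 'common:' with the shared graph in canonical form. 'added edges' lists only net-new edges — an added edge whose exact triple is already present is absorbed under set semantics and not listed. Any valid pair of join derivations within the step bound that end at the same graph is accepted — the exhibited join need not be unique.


branch 1 start:
nodes: 0:v, 1:v
edges: (0,1,e5)
branch 2 start:
nodes: 0:v, 1:v
edges: (0,1,e)
branch 1 step 1: rule r4; match: 0->0, 1->1; deleted nodes (none); deleted edges (0,1,e5); added nodes (none); added edges (0,1,e3); result: nodes: 0:v, 1:v edges: (0,1,e3)
branch 2 step 1: rule r1; match: 0->0, 1->1; deleted nodes (none); deleted edges (0,1,e); added nodes (none); added edges (0,1,e4); result: nodes: 0:v, 1:v edges: (0,1,e4)
branch 2 step 2: rule r2; match: 0->0, 1->1; deleted nodes (none); deleted edges (0,1,e4); added nodes (none); added edges (0,1,e3); result: nodes: 0:v, 1:v edges: (0,1,e3)
common:
nodes: 0:v, 1:v
edges: (0,1,e3)


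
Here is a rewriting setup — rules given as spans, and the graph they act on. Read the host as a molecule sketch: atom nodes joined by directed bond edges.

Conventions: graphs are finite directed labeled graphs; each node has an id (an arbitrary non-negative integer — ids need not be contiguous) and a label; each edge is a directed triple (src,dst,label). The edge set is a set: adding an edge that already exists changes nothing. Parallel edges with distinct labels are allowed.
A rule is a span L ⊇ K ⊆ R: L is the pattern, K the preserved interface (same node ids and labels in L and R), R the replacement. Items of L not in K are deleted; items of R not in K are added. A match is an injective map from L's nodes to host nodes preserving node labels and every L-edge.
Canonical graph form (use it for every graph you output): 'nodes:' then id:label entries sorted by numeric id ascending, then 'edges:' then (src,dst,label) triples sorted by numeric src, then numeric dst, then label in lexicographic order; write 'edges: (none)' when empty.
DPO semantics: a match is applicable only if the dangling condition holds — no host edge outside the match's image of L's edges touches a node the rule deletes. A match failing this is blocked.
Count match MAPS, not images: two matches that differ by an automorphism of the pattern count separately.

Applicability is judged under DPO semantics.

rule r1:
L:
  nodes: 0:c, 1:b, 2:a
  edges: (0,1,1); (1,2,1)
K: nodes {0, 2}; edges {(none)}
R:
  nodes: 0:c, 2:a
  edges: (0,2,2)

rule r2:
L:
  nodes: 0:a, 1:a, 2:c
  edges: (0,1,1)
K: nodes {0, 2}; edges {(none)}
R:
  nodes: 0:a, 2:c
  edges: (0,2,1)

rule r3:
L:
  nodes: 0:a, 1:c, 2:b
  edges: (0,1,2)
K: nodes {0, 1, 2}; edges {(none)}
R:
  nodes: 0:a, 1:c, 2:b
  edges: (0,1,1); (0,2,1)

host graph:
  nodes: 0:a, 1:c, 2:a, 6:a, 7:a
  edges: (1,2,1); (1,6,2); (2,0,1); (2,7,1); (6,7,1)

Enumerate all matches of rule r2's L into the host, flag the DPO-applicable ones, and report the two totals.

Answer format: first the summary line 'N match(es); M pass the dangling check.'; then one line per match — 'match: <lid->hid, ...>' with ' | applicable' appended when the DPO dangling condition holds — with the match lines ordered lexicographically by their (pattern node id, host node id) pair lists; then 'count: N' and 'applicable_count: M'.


3 match(es); 1 pass the dangling check.
match: 0->2, 1->0, 2->1 | applicable
match: 0->2, 1->7, 2->1
match: 0->6, 1->7, 2->1
count: 3
applicable_count: 1


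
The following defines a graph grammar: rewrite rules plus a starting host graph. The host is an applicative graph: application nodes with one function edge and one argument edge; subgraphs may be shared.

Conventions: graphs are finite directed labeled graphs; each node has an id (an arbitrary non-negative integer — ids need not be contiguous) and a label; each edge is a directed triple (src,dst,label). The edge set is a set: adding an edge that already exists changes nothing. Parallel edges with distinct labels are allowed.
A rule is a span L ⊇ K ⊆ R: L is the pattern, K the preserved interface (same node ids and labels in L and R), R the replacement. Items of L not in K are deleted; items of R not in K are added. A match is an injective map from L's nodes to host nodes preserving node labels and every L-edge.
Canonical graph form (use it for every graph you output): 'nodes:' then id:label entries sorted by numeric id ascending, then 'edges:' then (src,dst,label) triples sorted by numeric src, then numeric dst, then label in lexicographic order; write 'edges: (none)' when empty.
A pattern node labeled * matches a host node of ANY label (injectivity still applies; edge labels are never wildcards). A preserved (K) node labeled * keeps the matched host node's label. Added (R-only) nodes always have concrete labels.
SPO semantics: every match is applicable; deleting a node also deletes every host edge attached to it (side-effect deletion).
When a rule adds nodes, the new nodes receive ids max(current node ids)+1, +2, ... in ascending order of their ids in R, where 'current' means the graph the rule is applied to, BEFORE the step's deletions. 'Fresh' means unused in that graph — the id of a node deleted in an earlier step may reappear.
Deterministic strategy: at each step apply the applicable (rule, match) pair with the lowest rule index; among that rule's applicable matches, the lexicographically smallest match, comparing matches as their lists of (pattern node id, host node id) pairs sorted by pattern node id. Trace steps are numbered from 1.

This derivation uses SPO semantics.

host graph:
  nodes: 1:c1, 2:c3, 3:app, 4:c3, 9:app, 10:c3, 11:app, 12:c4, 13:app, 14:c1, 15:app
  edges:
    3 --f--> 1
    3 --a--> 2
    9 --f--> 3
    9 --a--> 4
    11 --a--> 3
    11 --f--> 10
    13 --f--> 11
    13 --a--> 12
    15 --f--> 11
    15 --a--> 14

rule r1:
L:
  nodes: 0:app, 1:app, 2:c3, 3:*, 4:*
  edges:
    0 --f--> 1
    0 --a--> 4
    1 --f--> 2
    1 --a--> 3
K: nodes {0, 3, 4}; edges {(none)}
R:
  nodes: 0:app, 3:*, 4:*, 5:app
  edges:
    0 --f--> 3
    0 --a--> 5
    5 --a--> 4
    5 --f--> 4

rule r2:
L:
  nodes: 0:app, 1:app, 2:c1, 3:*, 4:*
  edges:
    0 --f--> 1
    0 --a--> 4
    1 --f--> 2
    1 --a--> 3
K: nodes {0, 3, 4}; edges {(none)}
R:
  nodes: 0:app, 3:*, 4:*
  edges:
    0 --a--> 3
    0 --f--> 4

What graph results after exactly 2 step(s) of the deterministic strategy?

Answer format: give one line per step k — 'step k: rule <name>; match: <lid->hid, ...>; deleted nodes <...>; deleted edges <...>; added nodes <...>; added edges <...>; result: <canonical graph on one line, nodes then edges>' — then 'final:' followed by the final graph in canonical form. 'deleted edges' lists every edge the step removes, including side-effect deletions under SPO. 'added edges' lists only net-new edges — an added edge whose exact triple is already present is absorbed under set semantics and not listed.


step 1: rule r1; match: 0->13, 1->11, 2->10, 3->3, 4->12; deleted nodes 10, 11; deleted edges (11,3,a); (11,10,f); (13,11,f); (13,12,a); (15,11,f); added nodes 16; added edges (13,3,f); (13,16,a); (16,12,a); (16,12,f); result: nodes: 1:c1, 2:c3, 3:app, 4:c3, 9:app, 12:c4, 13:app, 14:c1, 15:app, 16:app edges: (3,1,f); (3,2,a); (9,3,f); (9,4,a); (13,3,f); (13,16,a); (15,14,a); (16,12,a); (16,12,f)
step 2: rule r2; match: 0->9, 1->3, 2->1, 3->2, 4->4; deleted nodes 1, 3; deleted edges (3,1,f); (3,2,a); (9,3,f); (9,4,a); (13,3,f); added nodes (none); added edges (9,2,a); (9,4,f); result: nodes: 2:c3, 4:c3, 9:app, 12:c4, 13:app, 14:c1, 15:app, 16:app edges: (9,2,a); (9,4,f); (13,16,a); (15,14,a); (16,12,a); (16,12,f)
final:
nodes: 2:c3, 4:c3, 9:app, 12:c4, 13:app, 14:c1, 15:app, 16:app
edges: (9,2,a); (9,4,f); (13,16,a); (15,14,a); (16,12,a); (16,12,f)


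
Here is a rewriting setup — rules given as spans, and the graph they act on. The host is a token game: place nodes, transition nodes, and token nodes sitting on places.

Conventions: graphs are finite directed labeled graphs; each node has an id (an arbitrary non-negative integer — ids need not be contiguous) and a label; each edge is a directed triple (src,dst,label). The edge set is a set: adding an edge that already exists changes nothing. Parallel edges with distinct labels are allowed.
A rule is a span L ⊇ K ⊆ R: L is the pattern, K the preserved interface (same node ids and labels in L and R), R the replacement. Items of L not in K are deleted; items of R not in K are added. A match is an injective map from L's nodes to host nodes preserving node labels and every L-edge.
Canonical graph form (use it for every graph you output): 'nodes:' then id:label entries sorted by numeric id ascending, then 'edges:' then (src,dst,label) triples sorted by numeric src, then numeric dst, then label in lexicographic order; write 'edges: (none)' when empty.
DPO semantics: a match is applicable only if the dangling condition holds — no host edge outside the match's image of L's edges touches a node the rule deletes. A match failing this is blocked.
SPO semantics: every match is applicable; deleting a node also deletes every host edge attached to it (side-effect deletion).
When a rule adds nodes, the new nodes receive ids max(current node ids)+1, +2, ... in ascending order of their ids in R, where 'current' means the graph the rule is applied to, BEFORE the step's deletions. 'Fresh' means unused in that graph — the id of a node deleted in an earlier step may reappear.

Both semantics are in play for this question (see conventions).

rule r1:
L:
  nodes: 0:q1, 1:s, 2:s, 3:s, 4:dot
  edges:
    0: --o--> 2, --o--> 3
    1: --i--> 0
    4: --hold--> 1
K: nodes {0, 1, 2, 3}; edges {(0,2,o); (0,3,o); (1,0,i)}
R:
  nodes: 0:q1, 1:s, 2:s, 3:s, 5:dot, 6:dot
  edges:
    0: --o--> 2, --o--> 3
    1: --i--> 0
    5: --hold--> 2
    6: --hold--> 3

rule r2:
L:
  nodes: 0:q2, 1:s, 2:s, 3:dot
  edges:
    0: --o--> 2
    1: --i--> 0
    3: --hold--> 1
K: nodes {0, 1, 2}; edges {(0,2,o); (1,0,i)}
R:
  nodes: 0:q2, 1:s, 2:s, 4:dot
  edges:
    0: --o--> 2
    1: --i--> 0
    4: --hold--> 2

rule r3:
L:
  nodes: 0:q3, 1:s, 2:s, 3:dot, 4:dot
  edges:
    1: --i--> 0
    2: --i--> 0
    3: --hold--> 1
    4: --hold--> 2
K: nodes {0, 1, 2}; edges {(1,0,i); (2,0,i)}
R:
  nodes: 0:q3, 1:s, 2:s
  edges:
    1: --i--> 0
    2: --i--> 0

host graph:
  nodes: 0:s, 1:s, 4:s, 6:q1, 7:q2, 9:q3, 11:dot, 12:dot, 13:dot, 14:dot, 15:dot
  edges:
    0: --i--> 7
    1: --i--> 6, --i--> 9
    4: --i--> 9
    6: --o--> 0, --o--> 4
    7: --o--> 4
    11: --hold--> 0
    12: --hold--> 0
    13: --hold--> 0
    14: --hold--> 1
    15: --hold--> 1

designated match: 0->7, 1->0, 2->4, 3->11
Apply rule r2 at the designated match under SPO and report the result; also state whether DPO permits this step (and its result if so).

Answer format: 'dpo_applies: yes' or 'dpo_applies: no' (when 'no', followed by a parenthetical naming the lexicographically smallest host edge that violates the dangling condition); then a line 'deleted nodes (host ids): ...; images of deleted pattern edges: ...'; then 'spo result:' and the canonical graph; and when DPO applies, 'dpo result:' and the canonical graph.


dpo_applies: yes
deleted nodes (host ids): 11; images of deleted pattern edges: (11,0,hold)
spo result:
nodes: 0:s, 1:s, 4:s, 6:q1, 7:q2, 9:q3, 12:dot, 13:dot, 14:dot, 15:dot, 16:dot
edges: (0,7,i); (1,6,i); (1,9,i); (4,9,i); (6,0,o); (6,4,o); (7,4,o); (12,0,hold); (13,0,hold); (14,1,hold); (15,1,hold); (16,4,hold)
dpo result:
nodes: 0:s, 1:s, 4:s, 6:q1, 7:q2, 9:q3, 12:dot, 13:dot, 14:dot, 15:dot, 16:dot
edges: (0,7,i); (1,6,i); (1,9,i); (4,9,i); (6,0,o); (6,4,o); (7,4,o); (12,0,hold); (13,0,hold); (14,1,hold); (15,1,hold); (16,4,hold)


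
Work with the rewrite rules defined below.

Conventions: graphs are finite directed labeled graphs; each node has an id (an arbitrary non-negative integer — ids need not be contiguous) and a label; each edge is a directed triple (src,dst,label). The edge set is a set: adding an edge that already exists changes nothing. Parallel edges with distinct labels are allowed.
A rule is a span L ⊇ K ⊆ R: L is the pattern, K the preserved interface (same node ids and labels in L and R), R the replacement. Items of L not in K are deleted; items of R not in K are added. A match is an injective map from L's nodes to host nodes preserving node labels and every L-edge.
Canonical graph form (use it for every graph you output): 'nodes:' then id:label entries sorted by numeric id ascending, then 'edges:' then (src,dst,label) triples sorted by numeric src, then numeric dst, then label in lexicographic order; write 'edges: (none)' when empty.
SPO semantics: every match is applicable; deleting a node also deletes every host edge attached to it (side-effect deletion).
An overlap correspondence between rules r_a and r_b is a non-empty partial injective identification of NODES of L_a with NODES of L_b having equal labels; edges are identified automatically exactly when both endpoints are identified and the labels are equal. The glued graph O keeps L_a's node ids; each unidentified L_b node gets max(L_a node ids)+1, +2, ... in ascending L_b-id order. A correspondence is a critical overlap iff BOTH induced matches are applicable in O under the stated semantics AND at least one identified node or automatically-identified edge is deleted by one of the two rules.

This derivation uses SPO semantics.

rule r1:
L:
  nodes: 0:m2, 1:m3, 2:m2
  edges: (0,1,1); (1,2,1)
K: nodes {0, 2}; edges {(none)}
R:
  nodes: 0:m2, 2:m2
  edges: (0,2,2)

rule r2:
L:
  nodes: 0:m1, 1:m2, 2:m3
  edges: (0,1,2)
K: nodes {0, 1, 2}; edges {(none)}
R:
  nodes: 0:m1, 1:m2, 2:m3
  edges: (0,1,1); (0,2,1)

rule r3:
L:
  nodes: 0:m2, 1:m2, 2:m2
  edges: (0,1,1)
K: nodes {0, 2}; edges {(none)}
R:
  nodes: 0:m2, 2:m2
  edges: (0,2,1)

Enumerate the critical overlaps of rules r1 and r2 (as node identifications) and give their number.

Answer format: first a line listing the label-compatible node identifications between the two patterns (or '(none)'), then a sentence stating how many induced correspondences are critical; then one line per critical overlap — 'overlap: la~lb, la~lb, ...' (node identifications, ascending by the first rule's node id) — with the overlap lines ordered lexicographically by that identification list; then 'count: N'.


label-compatible node identifications between L(r1) and L(r2): 0~1, 1~2, 2~1
3 of the induced correspondences are critical overlaps of r1 and r2.
overlap: 0~1, 1~2
overlap: 1~2
overlap: 1~2, 2~1
count: 3


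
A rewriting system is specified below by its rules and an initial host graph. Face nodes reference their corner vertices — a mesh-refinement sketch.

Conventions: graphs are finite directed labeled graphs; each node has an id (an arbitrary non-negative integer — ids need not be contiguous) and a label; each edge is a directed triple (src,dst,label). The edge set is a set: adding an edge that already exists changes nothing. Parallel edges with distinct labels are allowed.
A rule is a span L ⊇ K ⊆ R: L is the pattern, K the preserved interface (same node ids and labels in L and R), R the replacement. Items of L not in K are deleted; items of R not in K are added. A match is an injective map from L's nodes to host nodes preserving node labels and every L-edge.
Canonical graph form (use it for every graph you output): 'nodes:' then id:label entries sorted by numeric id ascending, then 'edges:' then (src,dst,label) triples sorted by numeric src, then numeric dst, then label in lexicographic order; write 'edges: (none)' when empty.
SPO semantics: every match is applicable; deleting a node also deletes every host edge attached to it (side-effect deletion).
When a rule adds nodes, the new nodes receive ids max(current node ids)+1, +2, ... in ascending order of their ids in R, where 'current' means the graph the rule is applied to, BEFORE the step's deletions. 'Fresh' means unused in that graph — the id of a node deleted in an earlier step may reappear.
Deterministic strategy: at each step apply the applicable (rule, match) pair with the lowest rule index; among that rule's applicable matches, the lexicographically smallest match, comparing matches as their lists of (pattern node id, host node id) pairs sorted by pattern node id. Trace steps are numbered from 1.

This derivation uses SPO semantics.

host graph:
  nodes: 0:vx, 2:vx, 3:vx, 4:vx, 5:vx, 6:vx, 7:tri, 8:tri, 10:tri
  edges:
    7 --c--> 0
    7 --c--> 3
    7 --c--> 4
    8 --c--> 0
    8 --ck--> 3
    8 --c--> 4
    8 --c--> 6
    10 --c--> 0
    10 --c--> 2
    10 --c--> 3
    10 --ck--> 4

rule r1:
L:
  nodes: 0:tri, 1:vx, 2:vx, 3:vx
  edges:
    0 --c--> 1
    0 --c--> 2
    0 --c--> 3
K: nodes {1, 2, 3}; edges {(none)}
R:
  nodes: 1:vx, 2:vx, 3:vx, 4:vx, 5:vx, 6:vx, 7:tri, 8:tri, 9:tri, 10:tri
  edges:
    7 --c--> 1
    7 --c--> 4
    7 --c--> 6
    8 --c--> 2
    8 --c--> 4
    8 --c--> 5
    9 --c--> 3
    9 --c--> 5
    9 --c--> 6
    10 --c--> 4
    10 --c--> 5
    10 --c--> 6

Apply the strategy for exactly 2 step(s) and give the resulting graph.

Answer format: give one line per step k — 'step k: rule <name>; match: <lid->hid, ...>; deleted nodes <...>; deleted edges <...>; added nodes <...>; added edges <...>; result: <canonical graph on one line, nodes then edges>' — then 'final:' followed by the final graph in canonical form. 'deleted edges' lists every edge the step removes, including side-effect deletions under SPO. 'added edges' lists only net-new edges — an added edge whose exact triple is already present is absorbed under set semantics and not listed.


step 1: rule r1; match: 0->7, 1->0, 2->3, 3->4; deleted nodes 7; deleted edges (7,0,c); (7,3,c); (7,4,c); added nodes 11, 12, 13, 14, 15, 16, 17; added edges (14,0,c); (14,11,c); (14,13,c); (15,3,c); (15,11,c); (15,12,c); (16,4,c); (16,12,c); (16,13,c); (17,11,c); (17,12,c); (17,13,c); result: nodes: 0:vx, 2:vx, 3:vx, 4:vx, 5:vx, 6:vx, 8:tri, 10:tri, 11:vx, 12:vx, 13:vx, 14:tri, 15:tri, 16:tri, 17:tri edges: (8,0,c); (8,3,ck); (8,4,c); (8,6,c); (10,0,c); (10,2,c); (10,3,c); (10,4,ck); (14,0,c); (14,11,c); (14,13,c); (15,3,c); (15,11,c); (15,12,c); (16,4,c); (16,12,c); (16,13,c); (17,11,c); (17,12,c); (17,13,c)
step 2: rule r1; match: 0->8, 1->0, 2->4, 3->6; deleted nodes 8; deleted edges (8,0,c); (8,3,ck); (8,4,c); (8,6,c); added nodes 18, 19, 20, 21, 22, 23, 24; added edges (21,0,c); (21,18,c); (21,20,c); (22,4,c); (22,18,c); (22,19,c); (23,6,c); (23,19,c); (23,20,c); (24,18,c); (24,19,c); (24,20,c); result: nodes: 0:vx, 2:vx, 3:vx, 4:vx, 5:vx, 6:vx, 10:tri, 11:vx, 12:vx, 13:vx, 14:tri, 15:tri, 16:tri, 17:tri, 18:vx, 19:vx, 20:vx, 21:tri, 22:tri, 23:tri, 24:tri edges: (10,0,c); (10,2,c); (10,3,c); (10,4,ck); (14,0,c); (14,11,c); (14,13,c); (15,3,c); (15,11,c); (15,12,c); (16,4,c); (16,12,c); (16,13,c); (17,11,c); (17,12,c); (17,13,c); (21,0,c); (21,18,c); (21,20,c); (22,4,c); (22,18,c); (22,19,c); (23,6,c); (23,19,c); (23,20,c); (24,18,c); (24,19,c); (24,20,c)
final:
nodes: 0:vx, 2:vx, 3:vx, 4:vx, 5:vx, 6:vx, 10:tri, 11:vx, 12:vx, 13:vx, 14:tri, 15:tri, 16:tri, 17:tri, 18:vx, 19:vx, 20:vx, 21:tri, 22:tri, 23:tri, 24:tri
edges: (10,0,c); (10,2,c); (10,3,c); (10,4,ck); (14,0,c); (14,11,c); (14,13,c); (15,3,c); (15,11,c); (15,12,c); (16,4,c); (16,12,c); (16,13,c); (17,11,c); (17,12,c); (17,13,c); (21,0,c); (21,18,c); (21,20,c); (22,4,c); (22,18,c); (22,19,c); (23,6,c); (23,19,c); (23,20,c); (24,18,c); (24,19,c); (24,20,c)


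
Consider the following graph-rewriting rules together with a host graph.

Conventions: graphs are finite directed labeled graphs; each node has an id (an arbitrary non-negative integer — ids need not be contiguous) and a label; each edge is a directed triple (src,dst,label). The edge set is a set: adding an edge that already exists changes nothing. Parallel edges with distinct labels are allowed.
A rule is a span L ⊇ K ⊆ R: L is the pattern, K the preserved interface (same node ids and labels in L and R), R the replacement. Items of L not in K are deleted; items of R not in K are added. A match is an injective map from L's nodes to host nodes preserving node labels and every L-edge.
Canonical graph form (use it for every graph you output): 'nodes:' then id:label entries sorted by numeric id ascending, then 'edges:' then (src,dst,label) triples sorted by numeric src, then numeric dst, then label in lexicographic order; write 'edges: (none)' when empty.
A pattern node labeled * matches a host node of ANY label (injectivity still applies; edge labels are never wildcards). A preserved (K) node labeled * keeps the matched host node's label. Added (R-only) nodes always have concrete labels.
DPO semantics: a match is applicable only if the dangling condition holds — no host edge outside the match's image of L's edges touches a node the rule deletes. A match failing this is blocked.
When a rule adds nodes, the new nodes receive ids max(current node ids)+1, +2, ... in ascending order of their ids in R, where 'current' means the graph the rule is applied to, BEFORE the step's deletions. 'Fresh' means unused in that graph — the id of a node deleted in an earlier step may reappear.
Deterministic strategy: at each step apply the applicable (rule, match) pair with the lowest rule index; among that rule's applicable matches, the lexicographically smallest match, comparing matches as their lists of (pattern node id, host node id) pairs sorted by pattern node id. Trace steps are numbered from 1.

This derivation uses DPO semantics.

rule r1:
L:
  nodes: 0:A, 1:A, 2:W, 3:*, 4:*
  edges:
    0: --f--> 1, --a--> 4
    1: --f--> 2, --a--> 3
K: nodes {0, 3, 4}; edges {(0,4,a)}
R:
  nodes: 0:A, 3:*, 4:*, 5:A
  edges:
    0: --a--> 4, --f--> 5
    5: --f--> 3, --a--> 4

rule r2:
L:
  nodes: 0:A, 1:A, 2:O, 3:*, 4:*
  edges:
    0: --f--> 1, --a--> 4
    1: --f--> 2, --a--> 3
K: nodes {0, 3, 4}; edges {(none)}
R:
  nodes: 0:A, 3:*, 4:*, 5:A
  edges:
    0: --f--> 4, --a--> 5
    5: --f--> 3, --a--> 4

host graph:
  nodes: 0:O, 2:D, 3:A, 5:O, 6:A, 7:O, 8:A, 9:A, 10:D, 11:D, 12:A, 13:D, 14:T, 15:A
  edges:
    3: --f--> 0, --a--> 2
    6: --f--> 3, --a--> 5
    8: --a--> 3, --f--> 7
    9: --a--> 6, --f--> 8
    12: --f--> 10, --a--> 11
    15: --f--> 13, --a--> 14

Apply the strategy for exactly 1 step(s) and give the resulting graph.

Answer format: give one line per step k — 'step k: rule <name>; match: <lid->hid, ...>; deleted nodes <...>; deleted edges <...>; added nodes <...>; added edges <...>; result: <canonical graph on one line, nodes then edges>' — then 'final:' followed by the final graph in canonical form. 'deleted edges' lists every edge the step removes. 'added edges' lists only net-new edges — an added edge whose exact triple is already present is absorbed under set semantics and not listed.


step 1: rule r2; match: 0->9, 1->8, 2->7, 3->3, 4->6; deleted nodes 7, 8; deleted edges (8,3,a); (8,7,f); (9,6,a); (9,8,f); added nodes 16; added edges (9,6,f); (9,16,a); (16,3,f); (16,6,a); result: nodes: 0:O, 2:D, 3:A, 5:O, 6:A, 9:A, 10:D, 11:D, 12:A, 13:D, 14:T, 15:A, 16:A edges: (3,0,f); (3,2,a); (6,3,f); (6,5,a); (9,6,f); (9,16,a); (12,10,f); (12,11,a); (15,13,f); (15,14,a); (16,3,f); (16,6,a)
final:
nodes: 0:O, 2:D, 3:A, 5:O, 6:A, 9:A, 10:D, 11:D, 12:A, 13:D, 14:T, 15:A, 16:A
edges: (3,0,f); (3,2,a); (6,3,f); (6,5,a); (9,6,f); (9,16,a); (12,10,f); (12,11,a); (15,13,f); (15,14,a); (16,3,f); (16,6,a)


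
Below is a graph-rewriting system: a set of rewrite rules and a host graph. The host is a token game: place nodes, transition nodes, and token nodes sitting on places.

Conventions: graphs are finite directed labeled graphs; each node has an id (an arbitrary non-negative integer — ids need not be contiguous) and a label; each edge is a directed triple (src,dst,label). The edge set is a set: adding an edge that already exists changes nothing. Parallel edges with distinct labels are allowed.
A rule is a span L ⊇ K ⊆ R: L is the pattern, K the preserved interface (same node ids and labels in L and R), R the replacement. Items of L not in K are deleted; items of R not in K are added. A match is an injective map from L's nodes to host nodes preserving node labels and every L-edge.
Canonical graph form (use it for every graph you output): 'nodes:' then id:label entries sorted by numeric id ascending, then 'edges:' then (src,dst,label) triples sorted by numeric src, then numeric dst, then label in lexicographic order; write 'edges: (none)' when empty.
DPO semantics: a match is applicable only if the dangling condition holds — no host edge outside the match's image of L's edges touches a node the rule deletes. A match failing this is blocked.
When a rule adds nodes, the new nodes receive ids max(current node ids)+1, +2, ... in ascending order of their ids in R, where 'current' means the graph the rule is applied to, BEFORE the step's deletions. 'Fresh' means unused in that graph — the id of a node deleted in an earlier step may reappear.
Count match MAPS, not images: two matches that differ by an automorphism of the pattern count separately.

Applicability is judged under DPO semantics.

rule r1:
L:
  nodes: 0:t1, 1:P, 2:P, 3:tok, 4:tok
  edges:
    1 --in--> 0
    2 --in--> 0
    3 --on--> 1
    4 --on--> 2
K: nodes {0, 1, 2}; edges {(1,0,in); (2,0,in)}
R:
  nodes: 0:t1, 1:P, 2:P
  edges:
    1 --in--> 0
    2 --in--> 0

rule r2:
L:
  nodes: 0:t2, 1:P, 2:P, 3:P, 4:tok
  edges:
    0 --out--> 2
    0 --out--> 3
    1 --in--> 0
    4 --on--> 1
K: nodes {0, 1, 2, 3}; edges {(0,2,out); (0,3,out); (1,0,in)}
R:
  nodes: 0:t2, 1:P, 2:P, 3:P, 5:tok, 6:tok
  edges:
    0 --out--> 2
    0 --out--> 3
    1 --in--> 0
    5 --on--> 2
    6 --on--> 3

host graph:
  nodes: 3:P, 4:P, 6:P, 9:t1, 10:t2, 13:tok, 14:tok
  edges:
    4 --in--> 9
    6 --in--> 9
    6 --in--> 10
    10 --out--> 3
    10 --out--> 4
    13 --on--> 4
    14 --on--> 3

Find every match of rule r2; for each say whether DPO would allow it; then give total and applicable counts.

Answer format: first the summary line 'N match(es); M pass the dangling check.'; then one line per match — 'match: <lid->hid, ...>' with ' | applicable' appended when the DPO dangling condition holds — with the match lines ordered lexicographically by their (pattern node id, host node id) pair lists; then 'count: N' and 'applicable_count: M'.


0 match(es); 0 pass the dangling check.
count: 0
applicable_count: 0


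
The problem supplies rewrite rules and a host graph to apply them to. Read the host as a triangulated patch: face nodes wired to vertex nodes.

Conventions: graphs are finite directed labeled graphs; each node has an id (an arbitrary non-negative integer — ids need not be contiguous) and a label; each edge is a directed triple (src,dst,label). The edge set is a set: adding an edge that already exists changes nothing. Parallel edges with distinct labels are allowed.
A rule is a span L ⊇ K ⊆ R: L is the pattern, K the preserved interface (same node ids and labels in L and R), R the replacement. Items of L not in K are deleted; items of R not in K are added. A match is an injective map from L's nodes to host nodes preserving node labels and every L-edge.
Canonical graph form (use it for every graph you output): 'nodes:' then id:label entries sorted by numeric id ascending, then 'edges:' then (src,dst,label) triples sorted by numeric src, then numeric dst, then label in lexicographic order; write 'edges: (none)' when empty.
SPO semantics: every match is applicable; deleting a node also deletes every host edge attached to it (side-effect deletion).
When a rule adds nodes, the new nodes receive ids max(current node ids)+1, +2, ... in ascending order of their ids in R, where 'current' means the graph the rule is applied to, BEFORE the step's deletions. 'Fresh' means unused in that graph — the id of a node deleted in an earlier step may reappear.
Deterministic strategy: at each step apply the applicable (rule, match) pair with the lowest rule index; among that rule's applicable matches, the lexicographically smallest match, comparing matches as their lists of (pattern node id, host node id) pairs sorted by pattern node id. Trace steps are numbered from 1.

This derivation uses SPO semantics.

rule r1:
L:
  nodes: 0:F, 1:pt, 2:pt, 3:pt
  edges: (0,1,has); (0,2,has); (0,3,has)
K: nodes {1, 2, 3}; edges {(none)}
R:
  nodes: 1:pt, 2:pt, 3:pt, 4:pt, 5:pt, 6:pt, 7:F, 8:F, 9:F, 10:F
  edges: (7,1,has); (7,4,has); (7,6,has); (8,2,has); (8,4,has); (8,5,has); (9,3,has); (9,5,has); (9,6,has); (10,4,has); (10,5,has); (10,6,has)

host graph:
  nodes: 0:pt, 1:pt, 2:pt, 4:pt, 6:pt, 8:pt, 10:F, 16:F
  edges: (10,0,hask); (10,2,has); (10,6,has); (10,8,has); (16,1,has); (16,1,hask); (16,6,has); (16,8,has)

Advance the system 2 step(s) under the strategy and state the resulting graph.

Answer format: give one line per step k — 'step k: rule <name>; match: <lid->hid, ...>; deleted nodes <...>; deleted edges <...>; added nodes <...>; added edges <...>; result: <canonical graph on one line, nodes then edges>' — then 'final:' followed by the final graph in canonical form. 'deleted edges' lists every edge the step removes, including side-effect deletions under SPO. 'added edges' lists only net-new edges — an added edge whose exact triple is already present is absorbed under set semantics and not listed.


step 1: rule r1; match: 0->10, 1->2, 2->6, 3->8; deleted nodes 10; deleted edges (10,0,hask); (10,2,has); (10,6,has); (10,8,has); added nodes 17, 18, 19, 20, 21, 22, 23; added edges (20,2,has); (20,17,has); (20,19,has); (21,6,has); (21,17,has); (21,18,has); (22,8,has); (22,18,has); (22,19,has); (23,17,has); (23,18,has); (23,19,has); result: nodes: 0:pt, 1:pt, 2:pt, 4:pt, 6:pt, 8:pt, 16:F, 17:pt, 18:pt, 19:pt, 20:F, 21:F, 22:F, 23:F edges: (16,1,has); (16,1,hask); (16,6,has); (16,8,has); (20,2,has); (20,17,has); (20,19,has); (21,6,has); (21,17,has); (21,18,has); (22,8,has); (22,18,has); (22,19,has); (23,17,has); (23,18,has); (23,19,has)
step 2: rule r1; match: 0->16, 1->1, 2->6, 3->8; deleted nodes 16; deleted edges (16,1,has); (16,1,hask); (16,6,has); (16,8,has); added nodes 24, 25, 26, 27, 28, 29, 30; added edges (27,1,has); (27,24,has); (27,26,has); (28,6,has); (28,24,has); (28,25,has); (29,8,has); (29,25,has); (29,26,has); (30,24,has); (30,25,has); (30,26,has); result: nodes: 0:pt, 1:pt, 2:pt, 4:pt, 6:pt, 8:pt, 17:pt, 18:pt, 19:pt, 20:F, 21:F, 22:F, 23:F, 24:pt, 25:pt, 26:pt, 27:F, 28:F, 29:F, 30:F edges: (20,2,has); (20,17,has); (20,19,has); (21,6,has); (21,17,has); (21,18,has); (22,8,has); (22,18,has); (22,19,has); (23,17,has); (23,18,has); (23,19,has); (27,1,has); (27,24,has); (27,26,has); (28,6,has); (28,24,has); (28,25,has); (29,8,has); (29,25,has); (29,26,has); (30,24,has); (30,25,has); (30,26,has)
final:
nodes: 0:pt, 1:pt, 2:pt, 4:pt, 6:pt, 8:pt, 17:pt, 18:pt, 19:pt, 20:F, 21:F, 22:F, 23:F, 24:pt, 25:pt, 26:pt, 27:F, 28:F, 29:F, 30:F
edges: (20,2,has); (20,17,has); (20,19,has); (21,6,has); (21,17,has); (21,18,has); (22,8,has); (22,18,has); (22,19,has); (23,17,has); (23,18,has); (23,19,has); (27,1,has); (27,24,has); (27,26,has); (28,6,has); (28,24,has); (28,25,has); (29,8,has); (29,25,has); (29,26,has); (30,24,has); (30,25,has); (30,26,has)


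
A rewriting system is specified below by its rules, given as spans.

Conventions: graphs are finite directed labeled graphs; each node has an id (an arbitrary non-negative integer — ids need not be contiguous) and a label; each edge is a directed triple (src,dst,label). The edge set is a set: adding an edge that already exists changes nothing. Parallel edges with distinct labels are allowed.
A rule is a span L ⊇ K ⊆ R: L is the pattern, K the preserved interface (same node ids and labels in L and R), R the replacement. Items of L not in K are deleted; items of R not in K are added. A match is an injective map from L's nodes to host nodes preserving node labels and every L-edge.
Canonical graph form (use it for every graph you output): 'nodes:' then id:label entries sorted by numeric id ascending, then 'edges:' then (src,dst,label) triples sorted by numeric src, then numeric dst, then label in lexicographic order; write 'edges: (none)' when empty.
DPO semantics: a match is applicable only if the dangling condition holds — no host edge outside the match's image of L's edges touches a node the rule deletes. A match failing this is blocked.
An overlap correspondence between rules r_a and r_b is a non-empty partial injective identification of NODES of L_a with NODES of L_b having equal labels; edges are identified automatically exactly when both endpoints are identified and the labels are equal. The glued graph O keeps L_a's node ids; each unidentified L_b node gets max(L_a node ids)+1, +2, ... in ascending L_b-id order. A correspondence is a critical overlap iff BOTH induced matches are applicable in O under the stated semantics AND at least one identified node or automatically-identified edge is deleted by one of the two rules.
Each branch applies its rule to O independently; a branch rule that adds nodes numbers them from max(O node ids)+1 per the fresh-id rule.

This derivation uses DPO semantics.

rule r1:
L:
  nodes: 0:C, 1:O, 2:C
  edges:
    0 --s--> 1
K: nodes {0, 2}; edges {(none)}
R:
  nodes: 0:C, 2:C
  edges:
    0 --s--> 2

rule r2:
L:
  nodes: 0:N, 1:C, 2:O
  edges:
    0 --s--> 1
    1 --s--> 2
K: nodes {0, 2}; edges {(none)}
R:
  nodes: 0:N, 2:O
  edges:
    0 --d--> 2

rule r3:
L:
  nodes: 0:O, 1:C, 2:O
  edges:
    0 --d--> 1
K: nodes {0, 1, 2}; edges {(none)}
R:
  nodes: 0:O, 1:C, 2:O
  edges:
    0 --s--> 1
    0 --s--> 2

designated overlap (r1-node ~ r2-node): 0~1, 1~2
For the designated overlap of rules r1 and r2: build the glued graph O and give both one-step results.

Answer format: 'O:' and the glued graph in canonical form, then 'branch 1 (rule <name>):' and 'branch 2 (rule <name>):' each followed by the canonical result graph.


O:
nodes: 0:C, 1:O, 2:C, 3:N
edges: (0,1,s); (3,0,s)
branch 1 (rule r1):
nodes: 0:C, 2:C, 3:N
edges: (0,2,s); (3,0,s)
branch 2 (rule r2):
nodes: 1:O, 2:C, 3:N
edges: (3,1,d)
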